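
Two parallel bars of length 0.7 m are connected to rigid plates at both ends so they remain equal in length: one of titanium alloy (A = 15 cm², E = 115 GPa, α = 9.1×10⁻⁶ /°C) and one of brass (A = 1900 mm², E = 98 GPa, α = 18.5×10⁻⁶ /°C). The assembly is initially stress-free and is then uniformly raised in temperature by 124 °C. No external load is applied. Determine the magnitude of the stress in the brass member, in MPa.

Both members must finish at the same length. With the larger α, the brass tends to over-expand; the plates restrain it, putting the brass in compression and the titanium alloy in tension. With no external load the two internal forces are equal and opposite, magnitude P.
Compatibility of the two members (thermal + elastic change equal): (α₁ − α₂)ΔT = P·[1/(A₁E₁) + 1/(A₂E₂)].
|α₁ − α₂|·ΔT = 9.4×10⁻⁶ × 124 = 0.001166.
1/(A₁E₁) + 1/(A₂E₂) = 1/(1500×115×10³) + 1/(1900×98×10³) = 1.117×10⁻⁸ N⁻¹.
P = 0.001166 / 1.117×10⁻⁸ = 104400 N = 104.4 kN.
σ_{brass} = P/A₂ = 104400/1900 = 54.93 MPa, compressive.

σ ≈ 54.9 MPa (compressive)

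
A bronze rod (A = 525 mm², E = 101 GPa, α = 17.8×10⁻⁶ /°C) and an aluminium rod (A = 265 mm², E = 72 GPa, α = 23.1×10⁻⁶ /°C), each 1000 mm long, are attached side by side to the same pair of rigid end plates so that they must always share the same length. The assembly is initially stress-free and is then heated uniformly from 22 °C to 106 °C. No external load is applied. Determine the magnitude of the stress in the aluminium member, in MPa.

The aluminium has the larger α, so on heating it would change length more than the bronze if both were free. The rigid plates force a common final length, so the aluminium is put into compression and the bronze into tension, with equal and opposite forces P (no external load).
Equating the net (thermal + elastic) strains gives |α₁ − α₂|·ΔT = P·[1/(A₁E₁) + 1/(A₂E₂)].
|α₁ − α₂|·ΔT = 5.3×10⁻⁶ × 84 = 0.0004452.
1/(A₁E₁) + 1/(A₂E₂) = 1/(525×101×10³) + 1/(265×72×10³) = 7.127×10⁻⁸ N⁻¹.
P = 0.0004452 / 7.127×10⁻⁸ = 6247 N = 6.247 kN.
σ_{aluminium} = P/A₂ = 6247/265 = 23.57 MPa, compressive.

σ ≈ 23.6 MPa (compressive)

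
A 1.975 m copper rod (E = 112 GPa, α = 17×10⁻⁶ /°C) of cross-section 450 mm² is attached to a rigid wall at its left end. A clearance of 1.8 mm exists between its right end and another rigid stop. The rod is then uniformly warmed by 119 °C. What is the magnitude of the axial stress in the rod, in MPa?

σ ≈ 125 MPa (compressive)

If the wall were absent the rod would grow by αΔT L = 17×10⁻⁶ × 119 × 1975 = 3.995 mm.
After closing the 1.8 mm clearance, 3.995 − 1.8 = 2.195 mm of expansion remains to be suppressed by the wall.
That suppressed elongation corresponds to σ = E·Δ/L = 112×10³ × 2.195/1975 = 124.5 MPa.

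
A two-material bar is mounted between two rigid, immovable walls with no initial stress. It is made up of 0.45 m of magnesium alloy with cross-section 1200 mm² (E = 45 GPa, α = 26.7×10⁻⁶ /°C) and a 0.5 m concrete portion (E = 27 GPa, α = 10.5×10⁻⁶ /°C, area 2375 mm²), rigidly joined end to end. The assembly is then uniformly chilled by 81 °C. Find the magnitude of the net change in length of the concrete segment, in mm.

With the walls removed the bar would change length by δ_free = Σ αᵢΔT Lᵢ = 26.7×10⁻⁶×81×450 + 10.5×10⁻⁶×81×500 = 1.398 mm.
The walls prevent any net length change, so an axial force P (same in every segment) develops. Compatibility: P · Σ Lᵢ/(AᵢEᵢ) = δ_free.
Σ Lᵢ/(AᵢEᵢ) = 450/(1200×45×10³) + 500/(2375×27×10³) = 1.613×10⁻⁵ mm/N.
So P = 1.398 / 1.613×10⁻⁵ = 86.7 kN, tensile.
For the concrete segment, free thermal change = 10.5×10⁻⁶×81×500 = 0.4252 mm and elastic change from P = 86700×500/(2375×27×10³) = 0.676 mm; these oppose, so the net change is 0.251 mm (segment lengthens).

|ΔL| ≈ 0.251 mm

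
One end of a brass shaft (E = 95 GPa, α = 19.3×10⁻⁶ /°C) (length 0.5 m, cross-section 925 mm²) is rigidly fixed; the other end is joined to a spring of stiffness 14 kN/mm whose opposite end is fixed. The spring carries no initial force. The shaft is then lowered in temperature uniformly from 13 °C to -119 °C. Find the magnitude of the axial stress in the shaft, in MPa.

σ ≈ 17.9 MPa (tensile)

If the spring were absent the shaft would shorten by αΔT L = 19.3×10⁻⁶ × 132 × 500 = 1.274 mm.
Let P be the tensile force in the spring. The shaft extends elastically by PL/(AE) and the spring stretches by P/k; together these equal δ_free.
So P = δ_free / [L/(AE) + 1/k] = 1.274 / [ 500/(925×95×10³) + 1/(14×10³) ].
P = 1.274 / 7.712×10⁻⁵ = 16520 N.
σ = P/A = 16520/925 = 17.86 MPa.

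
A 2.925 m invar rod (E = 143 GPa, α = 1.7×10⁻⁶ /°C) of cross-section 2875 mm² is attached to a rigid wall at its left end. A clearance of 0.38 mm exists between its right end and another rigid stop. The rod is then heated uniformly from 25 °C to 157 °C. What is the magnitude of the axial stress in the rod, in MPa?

σ ≈ 13.5 MPa (compressive)

Free thermal elongation = αΔT L = 1.7×10⁻⁶ × 132 × 2925 = 0.6564 mm.
After closing the 0.38 mm clearance, 0.6564 − 0.38 = 0.2764 mm of expansion remains to be suppressed by the wall.
Compatibility: PL/(AE) = 0.2764 mm, so σ = P/A = E × (0.2764/2925) = 13.51 MPa.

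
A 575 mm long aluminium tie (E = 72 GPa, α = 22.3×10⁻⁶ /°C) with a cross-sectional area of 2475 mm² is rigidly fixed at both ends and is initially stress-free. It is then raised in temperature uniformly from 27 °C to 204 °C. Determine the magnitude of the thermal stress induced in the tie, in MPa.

σ ≈ 284 MPa (compressive)

The supports are rigid, so the total axial strain is zero. The restrained thermal strain is ε = αΔT = 22.3×10⁻⁶ × 177 = 3947.1×10⁻⁶.
The stress required to suppress this strain is σ = Eε = 72×10³ × 3947.1×10⁻⁶ = 284.2 MPa, compressive since the tie is trying to expand.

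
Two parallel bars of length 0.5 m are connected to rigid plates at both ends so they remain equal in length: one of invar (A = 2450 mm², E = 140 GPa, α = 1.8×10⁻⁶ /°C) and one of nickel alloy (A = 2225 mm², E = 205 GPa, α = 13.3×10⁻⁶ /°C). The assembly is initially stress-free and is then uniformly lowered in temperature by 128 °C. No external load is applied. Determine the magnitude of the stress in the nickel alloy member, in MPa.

Equilibrium of a rigid end plate with no external load gives equal and opposite internal forces ±P in the two members. Since α_{nickel alloy} > α_{invar}, cooling drives the nickel alloy into tension and the invar into compression.
Equating the net (thermal + elastic) strains gives |α₁ − α₂|·ΔT = P·[1/(A₁E₁) + 1/(A₂E₂)].
|α₁ − α₂|·ΔT = 11.5×10⁻⁶ × 128 = 0.001472.
1/(A₁E₁) + 1/(A₂E₂) = 1/(2450×140×10³) + 1/(2225×205×10³) = 5.108×10⁻⁹ N⁻¹.
P = 0.001472 / 5.108×10⁻⁹ = 288200 N = 288.2 kN.
σ_{nickel alloy} = P/A₂ = 288200/2225 = 129.5 MPa, tensile.

σ ≈ 130 MPa (tensile)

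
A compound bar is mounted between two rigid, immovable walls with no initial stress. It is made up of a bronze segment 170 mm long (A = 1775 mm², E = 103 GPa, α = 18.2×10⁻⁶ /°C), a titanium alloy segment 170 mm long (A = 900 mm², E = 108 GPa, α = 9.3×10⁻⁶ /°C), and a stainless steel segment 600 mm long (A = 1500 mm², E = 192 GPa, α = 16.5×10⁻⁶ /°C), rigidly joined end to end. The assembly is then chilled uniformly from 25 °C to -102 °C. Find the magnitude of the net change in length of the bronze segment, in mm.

|ΔL| ≈ 0.0315 mm

With the walls removed the bar would change length by δ_free = Σ αᵢΔT Lᵢ = 18.2×10⁻⁶×127×170 + 9.3×10⁻⁶×127×170 + 16.5×10⁻⁶×127×600 = 1.851 mm.
The rigid supports impose zero overall length change; the single axial force P common to all segments must satisfy P Σ Lᵢ/(AᵢEᵢ) = δ_free.
The series flexibility is Σ Lᵢ/(AᵢEᵢ) = 170/(1775×103×10³) + 170/(900×108×10³) + 600/(1500×192×10³) = 4.762×10⁻⁶ mm/N.
P = 1.851 / 4.762×10⁻⁶ = 388700 N = 388.7 kN, tensile.
For the bronze segment, free thermal change = 18.2×10⁻⁶×127×170 = 0.3929 mm and elastic change from P = 388700×170/(1775×103×10³) = 0.3614 mm; these oppose, so the net change is 0.0315 mm (segment shortens).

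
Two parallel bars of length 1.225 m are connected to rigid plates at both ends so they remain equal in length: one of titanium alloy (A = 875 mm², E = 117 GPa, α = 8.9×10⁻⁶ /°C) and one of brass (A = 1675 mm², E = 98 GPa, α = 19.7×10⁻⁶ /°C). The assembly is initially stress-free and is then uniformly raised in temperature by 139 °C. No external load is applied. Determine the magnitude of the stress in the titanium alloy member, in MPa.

σ ≈ 108 MPa (tensile)

The brass has the larger α, so on heating it would change length more than the titanium alloy if both were free. The rigid plates force a common final length, so the brass is put into compression and the titanium alloy into tension, with equal and opposite forces P (no external load).
Equating the net (thermal + elastic) strains gives |α₁ − α₂|·ΔT = P·[1/(A₁E₁) + 1/(A₂E₂)].
|α₁ − α₂|·ΔT = 10.8×10⁻⁶ × 139 = 0.001501.
1/(A₁E₁) + 1/(A₂E₂) = 1/(875×117×10³) + 1/(1675×98×10³) = 1.586×10⁻⁸ N⁻¹.
So P = 0.001501 / 1.586×10⁻⁸ = 94.65 kN.
σ_{titanium alloy} = P/A₁ = 94650/875 = 108.2 MPa, tensile.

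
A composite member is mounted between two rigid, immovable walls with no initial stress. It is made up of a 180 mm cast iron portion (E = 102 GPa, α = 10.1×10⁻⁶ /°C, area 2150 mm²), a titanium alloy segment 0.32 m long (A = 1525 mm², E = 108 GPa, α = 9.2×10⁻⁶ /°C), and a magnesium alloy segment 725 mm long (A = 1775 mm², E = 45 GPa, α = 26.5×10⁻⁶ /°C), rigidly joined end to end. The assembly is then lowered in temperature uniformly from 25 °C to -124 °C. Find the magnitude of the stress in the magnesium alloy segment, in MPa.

σ ≈ 170 MPa (tensile)

Free thermal contraction of the whole bar: Σ αᵢΔT Lᵢ = 10.1×10⁻⁶×149×180 + 9.2×10⁻⁶×149×320 + 26.5×10⁻⁶×149×725 = 3.572 mm.
The walls prevent any net length change, so an axial force P (same in every segment) develops. Compatibility: P · Σ Lᵢ/(AᵢEᵢ) = δ_free.
The series flexibility is Σ Lᵢ/(AᵢEᵢ) = 180/(2150×102×10³) + 320/(1525×108×10³) + 725/(1775×45×10³) = 1.184×10⁻⁵ mm/N.
P = 3.572 / 1.184×10⁻⁵ = 301700 N = 301.7 kN, tensile.
σ_{magnesium alloy} = P / A = 301700 / 1775 = 170 MPa.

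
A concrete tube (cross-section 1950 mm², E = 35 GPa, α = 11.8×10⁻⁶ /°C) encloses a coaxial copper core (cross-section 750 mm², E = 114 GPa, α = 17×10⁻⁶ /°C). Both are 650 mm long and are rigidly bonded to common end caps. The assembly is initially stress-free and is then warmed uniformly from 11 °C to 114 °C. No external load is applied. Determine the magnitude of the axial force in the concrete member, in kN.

P ≈ 20.3 kN (tensile in the concrete)

Both members must finish at the same length. With the larger α, the copper tends to over-expand; the plates restrain it, putting the copper in compression and the concrete in tension. With no external load the two internal forces are equal and opposite, magnitude P.
Setting the final lengths equal and cancelling L: (α₁ − α₂)ΔT = P/(A₁E₁) + P/(A₂E₂).
|α₁ − α₂|·ΔT = 5.2×10⁻⁶ × 103 = 0.0005356.
1/(A₁E₁) + 1/(A₂E₂) = 1/(1950×35×10³) + 1/(750×114×10³) = 2.635×10⁻⁸ N⁻¹.
So P = 0.0005356 / 2.635×10⁻⁸ = 20.33 kN.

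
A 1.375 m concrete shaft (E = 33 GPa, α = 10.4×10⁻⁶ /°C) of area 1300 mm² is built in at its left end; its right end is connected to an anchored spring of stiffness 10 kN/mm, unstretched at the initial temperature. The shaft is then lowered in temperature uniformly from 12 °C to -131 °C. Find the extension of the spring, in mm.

δ ≈ 1.55 mm

The unrestrained thermal change is αΔT L = 10.4×10⁻⁶ × 143 × 1375 = 2.045 mm.
With a force P in the spring, the elastic change of the shaft is PL/(AE) and that of the spring is P/k; compatibility requires their sum to equal δ_free.
So P = δ_free / [L/(AE) + 1/k] = 2.045 / [ 1375/(1300×33×10³) + 1/(10×10³) ].
P = 2.045 / 0.0001321 = 15490 N.
Spring extension = P/k = 15490/(10×10³) = 1.549 mm.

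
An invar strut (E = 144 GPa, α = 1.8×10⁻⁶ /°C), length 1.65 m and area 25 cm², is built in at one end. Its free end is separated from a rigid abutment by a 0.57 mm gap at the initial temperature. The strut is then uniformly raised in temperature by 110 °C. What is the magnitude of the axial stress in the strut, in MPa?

If the wall were absent the strut would grow by αΔT L = 1.8×10⁻⁶ × 110 × 1650 = 0.3267 mm.
Since δ_free = 0.327 mm is less than the 0.57 mm gap, the strut never touches the wall. No axial force develops.

σ ≈ 0 MPa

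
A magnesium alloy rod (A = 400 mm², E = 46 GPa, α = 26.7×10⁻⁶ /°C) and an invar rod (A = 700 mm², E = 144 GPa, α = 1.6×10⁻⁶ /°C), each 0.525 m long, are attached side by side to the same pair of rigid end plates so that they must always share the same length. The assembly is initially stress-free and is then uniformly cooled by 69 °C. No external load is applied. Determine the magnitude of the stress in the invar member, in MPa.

σ ≈ 38.5 MPa (compressive)

Equilibrium of a rigid end plate with no external load gives equal and opposite internal forces ±P in the two members. Since α_{magnesium alloy} > α_{invar}, cooling drives the magnesium alloy into tension and the invar into compression.
Equating the net (thermal + elastic) strains gives |α₁ − α₂|·ΔT = P·[1/(A₁E₁) + 1/(A₂E₂)].
|α₁ − α₂|·ΔT = 25.1×10⁻⁶ × 69 = 0.001732.
1/(A₁E₁) + 1/(A₂E₂) = 1/(400×46×10³) + 1/(700×144×10³) = 6.427×10⁻⁸ N⁻¹.
So P = 0.001732 / 6.427×10⁻⁸ = 26.95 kN.
σ_{invar} = P/A₂ = 26950/700 = 38.5 MPa, compressive.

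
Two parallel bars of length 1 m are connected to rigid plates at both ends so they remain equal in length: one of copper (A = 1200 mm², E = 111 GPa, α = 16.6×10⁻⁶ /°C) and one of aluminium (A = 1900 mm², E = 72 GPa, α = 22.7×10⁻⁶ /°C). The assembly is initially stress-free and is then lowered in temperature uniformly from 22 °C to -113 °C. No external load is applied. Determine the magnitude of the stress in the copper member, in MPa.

Equilibrium of a rigid end plate with no external load gives equal and opposite internal forces ±P in the two members. Since α_{aluminium} > α_{copper}, cooling drives the aluminium into tension and the copper into compression.
Equating the net (thermal + elastic) strains gives |α₁ − α₂|·ΔT = P·[1/(A₁E₁) + 1/(A₂E₂)].
|α₁ − α₂|·ΔT = 6.1×10⁻⁶ × 135 = 0.0008235.
1/(A₁E₁) + 1/(A₂E₂) = 1/(1200×111×10³) + 1/(1900×72×10³) = 1.482×10⁻⁸ N⁻¹.
So P = 0.0008235 / 1.482×10⁻⁸ = 55.58 kN.
σ_{copper} = P/A₁ = 55580/1200 = 46.31 MPa, compressive.

σ ≈ 46.3 MPa (compressive)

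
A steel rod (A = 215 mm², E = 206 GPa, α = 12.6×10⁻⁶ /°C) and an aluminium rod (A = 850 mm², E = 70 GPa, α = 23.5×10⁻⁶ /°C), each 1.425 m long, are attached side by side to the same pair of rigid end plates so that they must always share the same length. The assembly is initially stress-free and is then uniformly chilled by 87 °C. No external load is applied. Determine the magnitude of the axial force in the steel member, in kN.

P ≈ 24.1 kN (compressive in the steel)

Equilibrium of a rigid end plate with no external load gives equal and opposite internal forces ±P in the two members. Since α_{aluminium} > α_{steel}, cooling drives the aluminium into tension and the steel into compression.
Equating the net (thermal + elastic) strains gives |α₁ − α₂|·ΔT = P·[1/(A₁E₁) + 1/(A₂E₂)].
|α₁ − α₂|·ΔT = 10.9×10⁻⁶ × 87 = 0.0009483.
1/(A₁E₁) + 1/(A₂E₂) = 1/(215×206×10³) + 1/(850×70×10³) = 3.939×10⁻⁸ N⁻¹.
So P = 0.0009483 / 3.939×10⁻⁸ = 24.08 kN.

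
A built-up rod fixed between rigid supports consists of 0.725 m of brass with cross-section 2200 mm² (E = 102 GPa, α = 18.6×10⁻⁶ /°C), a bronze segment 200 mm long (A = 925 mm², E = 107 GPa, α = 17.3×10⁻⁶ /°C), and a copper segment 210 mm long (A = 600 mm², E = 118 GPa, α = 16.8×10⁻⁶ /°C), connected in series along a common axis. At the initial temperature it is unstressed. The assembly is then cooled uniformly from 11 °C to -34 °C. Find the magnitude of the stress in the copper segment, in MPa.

σ ≈ 187 MPa (tensile)

If the supports were absent, the total length change would be Σ αᵢΔT Lᵢ = 18.6×10⁻⁶×45×725 + 17.3×10⁻⁶×45×200 + 16.8×10⁻⁶×45×210 = 0.9213 mm.
The rigid supports impose zero overall length change; the single axial force P common to all segments must satisfy P Σ Lᵢ/(AᵢEᵢ) = δ_free.
Σ Lᵢ/(AᵢEᵢ) = 725/(2200×102×10³) + 200/(925×107×10³) + 210/(600×118×10³) = 8.218×10⁻⁶ mm/N.
P = 0.9213 / 8.218×10⁻⁶ = 112100 N = 112.1 kN, tensile.
σ_{copper} = P / A = 112100 / 600 = 186.9 MPa.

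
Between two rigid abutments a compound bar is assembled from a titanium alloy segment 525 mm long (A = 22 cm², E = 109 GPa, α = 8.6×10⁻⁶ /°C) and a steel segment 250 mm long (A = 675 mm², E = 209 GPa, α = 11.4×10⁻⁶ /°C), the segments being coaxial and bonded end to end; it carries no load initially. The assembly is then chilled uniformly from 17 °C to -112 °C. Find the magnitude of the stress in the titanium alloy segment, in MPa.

σ ≈ 109 MPa (tensile)

If the supports were absent, the total length change would be Σ αᵢΔT Lᵢ = 8.6×10⁻⁶×129×525 + 11.4×10⁻⁶×129×250 = 0.9501 mm.
Since the ends are fixed, an axial force P builds up, equal in every segment, with P · Σ Lᵢ/(AᵢEᵢ) = δ_free.
The series flexibility is Σ Lᵢ/(AᵢEᵢ) = 525/(2200×109×10³) + 250/(675×209×10³) = 3.961×10⁻⁶ mm/N.
Hence P = δ_free / Σ(L/AE) = 0.9501/3.961×10⁻⁶ = 239.8 kN (tensile).
σ_{titanium alloy} = P / A = 239800 / 2200 = 109 MPa.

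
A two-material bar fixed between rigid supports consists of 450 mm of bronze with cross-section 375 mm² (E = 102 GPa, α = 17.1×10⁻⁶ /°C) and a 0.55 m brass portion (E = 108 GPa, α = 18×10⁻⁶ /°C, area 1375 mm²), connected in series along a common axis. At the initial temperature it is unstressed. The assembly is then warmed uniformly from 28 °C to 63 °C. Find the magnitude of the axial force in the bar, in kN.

P ≈ 39.8 kN (compressive)

With the walls removed the bar would change length by δ_free = Σ αᵢΔT Lᵢ = 17.1×10⁻⁶×35×450 + 18×10⁻⁶×35×550 = 0.6158 mm.
Since the ends are fixed, an axial force P builds up, equal in every segment, with P · Σ Lᵢ/(AᵢEᵢ) = δ_free.
Σ Lᵢ/(AᵢEᵢ) = 450/(375×102×10³) + 550/(1375×108×10³) = 1.547×10⁻⁵ mm/N.
P = 0.6158 / 1.547×10⁻⁵ = 39810 N = 39.81 kN, compressive.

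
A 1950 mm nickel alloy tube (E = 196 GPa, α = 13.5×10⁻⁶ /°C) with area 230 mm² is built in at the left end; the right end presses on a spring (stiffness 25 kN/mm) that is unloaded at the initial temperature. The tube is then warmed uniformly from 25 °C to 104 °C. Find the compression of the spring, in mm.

δ ≈ 0.999 mm

Free thermal expansion: δ_free = αΔT L = 13.5×10⁻⁶ × 79 × 1950 = 2.08 mm.
With a force P in the spring, the elastic change of the tube is PL/(AE) and that of the spring is P/k; compatibility requires their sum to equal δ_free.
P [ L/(AE) + 1/k ] = δ_free → P [ 1950/(230×196×10³) + 1/(25×10³) ] = 2.08.
P = 2.08 / 8.326×10⁻⁵ = 24980 N.
Spring compression = P/k = 24980/(25×10³) = 0.9992 mm.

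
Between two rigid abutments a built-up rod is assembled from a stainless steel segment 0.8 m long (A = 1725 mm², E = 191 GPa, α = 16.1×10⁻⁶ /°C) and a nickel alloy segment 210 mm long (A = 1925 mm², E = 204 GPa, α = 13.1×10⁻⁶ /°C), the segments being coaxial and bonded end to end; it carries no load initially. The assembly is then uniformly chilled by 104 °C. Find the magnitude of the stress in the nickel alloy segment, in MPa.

Free thermal contraction of the whole bar: Σ αᵢΔT Lᵢ = 16.1×10⁻⁶×104×800 + 13.1×10⁻⁶×104×210 = 1.626 mm.
Since the ends are fixed, an axial force P builds up, equal in every segment, with P · Σ Lᵢ/(AᵢEᵢ) = δ_free.
Σ Lᵢ/(AᵢEᵢ) = 800/(1725×191×10³) + 210/(1925×204×10³) = 2.963×10⁻⁶ mm/N.
Hence P = δ_free / Σ(L/AE) = 1.626/2.963×10⁻⁶ = 548.7 kN (tensile).
σ_{nickel alloy} = P / A = 548700 / 1925 = 285 MPa.

σ ≈ 285 MPa (tensile)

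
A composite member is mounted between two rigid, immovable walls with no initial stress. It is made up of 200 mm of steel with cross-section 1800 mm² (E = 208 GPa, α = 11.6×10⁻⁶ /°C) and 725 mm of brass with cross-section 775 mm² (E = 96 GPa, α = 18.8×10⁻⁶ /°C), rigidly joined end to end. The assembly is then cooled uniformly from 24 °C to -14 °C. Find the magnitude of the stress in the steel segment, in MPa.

σ ≈ 32.8 MPa (tensile)

With the walls removed the bar would change length by δ_free = Σ αᵢΔT Lᵢ = 11.6×10⁻⁶×38×200 + 18.8×10⁻⁶×38×725 = 0.6061 mm.
The walls prevent any net length change, so an axial force P (same in every segment) develops. Compatibility: P · Σ Lᵢ/(AᵢEᵢ) = δ_free.
Σ Lᵢ/(AᵢEᵢ) = 200/(1800×208×10³) + 725/(775×96×10³) = 1.028×10⁻⁵ mm/N.
P = 0.6061 / 1.028×10⁻⁵ = 58970 N = 58.97 kN, tensile.
σ_{steel} = P / A = 58970 / 1800 = 32.76 MPa.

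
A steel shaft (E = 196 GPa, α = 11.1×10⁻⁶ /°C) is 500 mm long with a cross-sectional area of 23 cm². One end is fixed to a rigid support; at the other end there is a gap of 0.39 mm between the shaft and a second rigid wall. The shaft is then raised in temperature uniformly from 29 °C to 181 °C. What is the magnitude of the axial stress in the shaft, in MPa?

If the wall were absent the shaft would grow by αΔT L = 11.1×10⁻⁶ × 152 × 500 = 0.8436 mm.
This exceeds the 0.39 mm gap, so the wall pushes back. The portion of expansion that must be recovered elastically is δ_free − gap = 0.8436 − 0.39 = 0.4536 mm.
So σ = E(δ_free − g)/L = 196×10³ × 0.4536/500 = 177.8 MPa.

σ ≈ 178 MPa (compressive)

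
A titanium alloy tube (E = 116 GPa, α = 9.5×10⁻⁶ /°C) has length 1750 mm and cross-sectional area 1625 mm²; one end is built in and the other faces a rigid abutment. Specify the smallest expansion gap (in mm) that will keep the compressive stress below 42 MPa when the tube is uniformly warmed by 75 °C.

With no wall the tube would lengthen by αΔT L = 9.5×10⁻⁶ × 75 × 1750 = 1.247 mm.
A stress of 42 MPa corresponds to the wall pushing the tube back by σL/E = 42×1750/(116×10³) = 0.6336 mm.
So the gap has to take up the difference, g_min = δ_free − σL/E = 1.247 − 0.6336 = 0.6133 mm.

g ≈ 0.613 mm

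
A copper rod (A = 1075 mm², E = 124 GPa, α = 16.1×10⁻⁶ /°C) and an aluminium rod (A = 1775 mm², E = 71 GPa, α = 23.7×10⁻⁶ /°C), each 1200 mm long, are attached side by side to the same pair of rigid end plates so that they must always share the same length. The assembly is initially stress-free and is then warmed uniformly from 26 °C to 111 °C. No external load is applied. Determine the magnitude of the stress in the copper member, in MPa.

Equilibrium of a rigid end plate with no external load gives equal and opposite internal forces ±P in the two members. Since α_{aluminium} > α_{copper}, heating drives the aluminium into compression and the copper into tension.
Setting the final lengths equal and cancelling L: (α₁ − α₂)ΔT = P/(A₁E₁) + P/(A₂E₂).
|α₁ − α₂|·ΔT = 7.6×10⁻⁶ × 85 = 0.000646.
1/(A₁E₁) + 1/(A₂E₂) = 1/(1075×124×10³) + 1/(1775×71×10³) = 1.544×10⁻⁸ N⁻¹.
P = 0.000646 / 1.544×10⁻⁸ = 41850 N = 41.85 kN.
σ_{copper} = P/A₁ = 41850/1075 = 38.93 MPa, tensile.

σ ≈ 38.9 MPa (tensile)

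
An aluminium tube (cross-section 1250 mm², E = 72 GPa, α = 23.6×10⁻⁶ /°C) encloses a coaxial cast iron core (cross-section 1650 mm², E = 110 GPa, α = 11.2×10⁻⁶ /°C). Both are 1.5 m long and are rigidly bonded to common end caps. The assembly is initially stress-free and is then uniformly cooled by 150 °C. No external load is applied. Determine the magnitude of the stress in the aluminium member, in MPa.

Equilibrium of a rigid end plate with no external load gives equal and opposite internal forces ±P in the two members. Since α_{aluminium} > α_{cast iron}, cooling drives the aluminium into tension and the cast iron into compression.
Compatibility of the two members (thermal + elastic change equal): (α₁ − α₂)ΔT = P·[1/(A₁E₁) + 1/(A₂E₂)].
|α₁ − α₂|·ΔT = 12.4×10⁻⁶ × 150 = 0.00186.
1/(A₁E₁) + 1/(A₂E₂) = 1/(1250×72×10³) + 1/(1650×110×10³) = 1.662×10⁻⁸ N⁻¹.
P = 0.00186 / 1.662×10⁻⁸ = 111900 N = 111.9 kN.
σ_{aluminium} = P/A₁ = 111900/1250 = 89.53 MPa, tensile.

σ ≈ 89.5 MPa (tensile)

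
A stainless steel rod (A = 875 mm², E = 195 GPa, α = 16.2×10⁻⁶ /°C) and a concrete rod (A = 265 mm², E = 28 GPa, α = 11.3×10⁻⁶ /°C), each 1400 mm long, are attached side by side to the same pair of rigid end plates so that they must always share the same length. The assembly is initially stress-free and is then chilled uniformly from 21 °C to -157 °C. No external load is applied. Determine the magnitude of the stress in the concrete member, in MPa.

σ ≈ 23.4 MPa (compressive)

Equilibrium of a rigid end plate with no external load gives equal and opposite internal forces ±P in the two members. Since α_{stainless steel} > α_{concrete}, cooling drives the stainless steel into tension and the concrete into compression.
Equating the net (thermal + elastic) strains gives |α₁ − α₂|·ΔT = P·[1/(A₁E₁) + 1/(A₂E₂)].
|α₁ − α₂|·ΔT = 4.9×10⁻⁶ × 178 = 0.0008722.
1/(A₁E₁) + 1/(A₂E₂) = 1/(875×195×10³) + 1/(265×28×10³) = 1.406×10⁻⁷ N⁻¹.
So P = 0.0008722 / 1.406×10⁻⁷ = 6.202 kN.
σ_{concrete} = P/A₂ = 6202/265 = 23.4 MPa, compressive.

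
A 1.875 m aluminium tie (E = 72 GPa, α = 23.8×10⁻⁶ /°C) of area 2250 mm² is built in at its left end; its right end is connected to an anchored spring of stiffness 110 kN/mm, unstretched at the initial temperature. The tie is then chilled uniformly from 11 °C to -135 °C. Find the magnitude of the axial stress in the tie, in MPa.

σ ≈ 140 MPa (tensile)

The unrestrained thermal change is αΔT L = 23.8×10⁻⁶ × 146 × 1875 = 6.515 mm.
Let P be the tensile force in the spring. The tie extends elastically by PL/(AE) and the spring stretches by P/k; together these equal δ_free.
So P = δ_free / [L/(AE) + 1/k] = 6.515 / [ 1875/(2250×72×10³) + 1/(110×10³) ].
P = 6.515 / 2.066×10⁻⁵ = 315300 N.
σ = P/A = 315300/2250 = 140.1 MPa.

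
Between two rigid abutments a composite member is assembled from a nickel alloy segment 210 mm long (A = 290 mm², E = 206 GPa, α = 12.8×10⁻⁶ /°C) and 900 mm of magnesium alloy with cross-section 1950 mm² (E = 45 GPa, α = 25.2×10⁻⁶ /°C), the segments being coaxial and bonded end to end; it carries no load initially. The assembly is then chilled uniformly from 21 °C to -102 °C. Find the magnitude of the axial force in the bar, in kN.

P ≈ 227 kN (tensile)

Free thermal contraction of the whole bar: Σ αᵢΔT Lᵢ = 12.8×10⁻⁶×123×210 + 25.2×10⁻⁶×123×900 = 3.12 mm.
The walls prevent any net length change, so an axial force P (same in every segment) develops. Compatibility: P · Σ Lᵢ/(AᵢEᵢ) = δ_free.
Σ Lᵢ/(AᵢEᵢ) = 210/(290×206×10³) + 900/(1950×45×10³) = 1.377×10⁻⁵ mm/N.
Hence P = δ_free / Σ(L/AE) = 3.12/1.377×10⁻⁵ = 226.6 kN (tensile).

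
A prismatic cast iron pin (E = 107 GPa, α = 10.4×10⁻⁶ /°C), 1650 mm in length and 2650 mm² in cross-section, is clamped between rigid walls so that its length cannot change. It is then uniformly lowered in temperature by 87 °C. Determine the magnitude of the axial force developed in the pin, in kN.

The ends cannot move, so σ = EαΔT = 107×10³ × 10.4×10⁻⁶ × 87 = 96.81 MPa.
P = AEαΔT = 2650 × 107×10³ × 10.4×10⁻⁶ × 87 = 256.6 kN (tensile).

P ≈ 257 kN (tensile)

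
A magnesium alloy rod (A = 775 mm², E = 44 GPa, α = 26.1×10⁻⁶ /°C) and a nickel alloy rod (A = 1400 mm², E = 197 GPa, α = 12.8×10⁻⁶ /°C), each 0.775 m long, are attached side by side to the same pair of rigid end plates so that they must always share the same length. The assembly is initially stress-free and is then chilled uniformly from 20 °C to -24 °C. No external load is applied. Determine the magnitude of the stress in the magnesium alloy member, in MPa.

Equilibrium of a rigid end plate with no external load gives equal and opposite internal forces ±P in the two members. Since α_{magnesium alloy} > α_{nickel alloy}, cooling drives the magnesium alloy into tension and the nickel alloy into compression.
Equating the net (thermal + elastic) strains gives |α₁ − α₂|·ΔT = P·[1/(A₁E₁) + 1/(A₂E₂)].
|α₁ − α₂|·ΔT = 13.3×10⁻⁶ × 44 = 0.0005852.
1/(A₁E₁) + 1/(A₂E₂) = 1/(775×44×10³) + 1/(1400×197×10³) = 3.295×10⁻⁸ N⁻¹.
P = 0.0005852 / 3.295×10⁻⁸ = 17760 N = 17.76 kN.
σ_{magnesium alloy} = P/A₁ = 17760/775 = 22.92 MPa, tensile.

σ ≈ 22.9 MPa (tensile)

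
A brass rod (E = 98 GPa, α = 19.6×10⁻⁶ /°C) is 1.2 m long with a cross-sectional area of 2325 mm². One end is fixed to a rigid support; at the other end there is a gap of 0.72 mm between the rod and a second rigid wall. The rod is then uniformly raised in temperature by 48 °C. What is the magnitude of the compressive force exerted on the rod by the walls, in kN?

P ≈ 77.7 kN

If the wall were absent the rod would grow by αΔT L = 19.6×10⁻⁶ × 48 × 1200 = 1.129 mm.
The gap closes (δ_free > 0.72 mm) and the wall then resists a further 1.129 − 0.72 = 0.409 mm of expansion.
Compatibility: PL/(AE) = 0.409 mm, so σ = P/A = E × (0.409/1200) = 33.4 MPa.
Force on the wall = σA = 33.4 × 2325 mm² = 77.65 kN.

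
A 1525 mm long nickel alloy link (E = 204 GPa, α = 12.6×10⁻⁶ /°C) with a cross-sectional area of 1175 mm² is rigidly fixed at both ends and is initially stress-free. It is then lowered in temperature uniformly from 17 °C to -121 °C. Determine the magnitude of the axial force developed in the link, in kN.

The ends cannot move, so σ = EαΔT = 204×10³ × 12.6×10⁻⁶ × 138 = 354.7 MPa.
Then P = σA = 354.7 × 1175 mm² = 416.8 kN, tensile.

P ≈ 417 kN (tensile)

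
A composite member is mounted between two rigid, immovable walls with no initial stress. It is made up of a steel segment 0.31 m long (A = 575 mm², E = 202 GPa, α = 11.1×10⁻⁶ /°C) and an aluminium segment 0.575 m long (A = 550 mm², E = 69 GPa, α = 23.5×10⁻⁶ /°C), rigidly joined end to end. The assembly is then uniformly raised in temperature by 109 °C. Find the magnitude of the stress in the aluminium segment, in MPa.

σ ≈ 189 MPa (compressive)

Free thermal expansion of the whole bar: Σ αᵢΔT Lᵢ = 11.1×10⁻⁶×109×310 + 23.5×10⁻⁶×109×575 = 1.848 mm.
The walls prevent any net length change, so an axial force P (same in every segment) develops. Compatibility: P · Σ Lᵢ/(AᵢEᵢ) = δ_free.
Σ Lᵢ/(AᵢEᵢ) = 310/(575×202×10³) + 575/(550×69×10³) = 1.782×10⁻⁵ mm/N.
P = 1.848 / 1.782×10⁻⁵ = 103700 N = 103.7 kN, compressive.
σ_{aluminium} = P / A = 103700 / 550 = 188.5 MPa.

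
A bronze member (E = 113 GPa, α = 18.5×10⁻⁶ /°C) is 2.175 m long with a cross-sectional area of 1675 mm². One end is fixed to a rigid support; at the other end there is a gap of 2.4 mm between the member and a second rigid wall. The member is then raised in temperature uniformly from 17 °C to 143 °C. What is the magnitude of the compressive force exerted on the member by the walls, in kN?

P ≈ 232 kN

Unrestrained expansion: δ_free = αΔT L = 18.5×10⁻⁶ × 126 × 2175 = 5.07 mm.
The gap closes (δ_free > 2.4 mm) and the wall then resists a further 5.07 − 2.4 = 2.67 mm of expansion.
That suppressed elongation corresponds to σ = E·Δ/L = 113×10³ × 2.67/2175 = 138.7 MPa.
Force on the wall = σA = 138.7 × 1675 mm² = 232.3 kN.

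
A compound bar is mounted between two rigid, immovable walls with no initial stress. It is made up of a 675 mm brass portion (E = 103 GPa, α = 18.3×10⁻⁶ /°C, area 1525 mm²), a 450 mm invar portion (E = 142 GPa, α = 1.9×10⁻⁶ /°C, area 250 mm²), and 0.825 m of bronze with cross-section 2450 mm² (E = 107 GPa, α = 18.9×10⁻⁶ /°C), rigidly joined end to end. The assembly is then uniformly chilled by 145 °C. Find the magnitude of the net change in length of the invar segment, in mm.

If the supports were absent, the total length change would be Σ αᵢΔT Lᵢ = 18.3×10⁻⁶×145×675 + 1.9×10⁻⁶×145×450 + 18.9×10⁻⁶×145×825 = 4.176 mm.
The walls prevent any net length change, so an axial force P (same in every segment) develops. Compatibility: P · Σ Lᵢ/(AᵢEᵢ) = δ_free.
The series flexibility is Σ Lᵢ/(AᵢEᵢ) = 675/(1525×103×10³) + 450/(250×142×10³) + 825/(2450×107×10³) = 2.012×10⁻⁵ mm/N.
P = 4.176 / 2.012×10⁻⁵ = 207600 N = 207.6 kN, tensile.
For the invar segment, free thermal change = 1.9×10⁻⁶×145×450 = 0.124 mm and elastic change from P = 207600×450/(250×142×10³) = 2.631 mm; these oppose, so the net change is 2.51 mm (segment lengthens).

|ΔL| ≈ 2.51 mm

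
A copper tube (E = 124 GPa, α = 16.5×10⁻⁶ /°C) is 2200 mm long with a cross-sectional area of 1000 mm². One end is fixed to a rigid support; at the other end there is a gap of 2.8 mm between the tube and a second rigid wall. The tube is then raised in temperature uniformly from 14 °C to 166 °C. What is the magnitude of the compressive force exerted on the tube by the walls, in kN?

P ≈ 153 kN

Unrestrained expansion: δ_free = αΔT L = 16.5×10⁻⁶ × 152 × 2200 = 5.518 mm.
The gap closes (δ_free > 2.8 mm) and the wall then resists a further 5.518 − 2.8 = 2.718 mm of expansion.
That suppressed elongation corresponds to σ = E·Δ/L = 124×10³ × 2.718/2200 = 153.2 MPa.
P = σA = 153.2 × 1000 = 153.2 kN.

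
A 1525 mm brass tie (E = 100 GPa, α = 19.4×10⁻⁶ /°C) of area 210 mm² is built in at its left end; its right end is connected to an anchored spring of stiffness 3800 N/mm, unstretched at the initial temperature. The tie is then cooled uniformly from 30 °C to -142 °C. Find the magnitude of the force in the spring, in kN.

The unrestrained thermal change is αΔT L = 19.4×10⁻⁶ × 172 × 1525 = 5.089 mm.
Let P be the tensile force in the spring. The tie extends elastically by PL/(AE) and the spring stretches by P/k; together these equal δ_free.
So P = δ_free / [L/(AE) + 1/k] = 5.089 / [ 1525/(210×100×10³) + 1/(3800) ].
P = 5.089 / 0.0003358 = 15150 N.

P ≈ 15.2 kN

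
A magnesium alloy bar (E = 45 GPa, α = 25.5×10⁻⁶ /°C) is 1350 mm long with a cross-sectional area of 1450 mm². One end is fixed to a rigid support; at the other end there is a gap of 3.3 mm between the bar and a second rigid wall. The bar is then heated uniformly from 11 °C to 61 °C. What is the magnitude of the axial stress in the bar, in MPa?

Free thermal elongation = αΔT L = 25.5×10⁻⁶ × 50 × 1350 = 1.721 mm.
This is smaller than the 3.3 mm clearance, so the bar expands freely without reaching the stop — the stress is zero.

σ ≈ 0 MPa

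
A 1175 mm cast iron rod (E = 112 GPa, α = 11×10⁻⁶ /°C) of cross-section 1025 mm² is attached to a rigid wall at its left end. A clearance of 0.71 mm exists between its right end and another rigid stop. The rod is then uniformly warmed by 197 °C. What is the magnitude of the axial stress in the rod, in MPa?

σ ≈ 175 MPa (compressive)

If the wall were absent the rod would grow by αΔT L = 11×10⁻⁶ × 197 × 1175 = 2.546 mm.
After closing the 0.71 mm clearance, 2.546 − 0.71 = 1.836 mm of expansion remains to be suppressed by the wall.
Compatibility: PL/(AE) = 1.836 mm, so σ = P/A = E × (1.836/1175) = 175 MPa.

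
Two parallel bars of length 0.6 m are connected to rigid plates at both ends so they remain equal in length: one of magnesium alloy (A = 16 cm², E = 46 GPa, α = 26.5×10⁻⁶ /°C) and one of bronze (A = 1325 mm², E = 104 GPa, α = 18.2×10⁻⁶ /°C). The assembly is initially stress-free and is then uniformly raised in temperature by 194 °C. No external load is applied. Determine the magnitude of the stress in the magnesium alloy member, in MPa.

Both members must finish at the same length. With the larger α, the magnesium alloy tends to over-expand; the plates restrain it, putting the magnesium alloy in compression and the bronze in tension. With no external load the two internal forces are equal and opposite, magnitude P.
Setting the final lengths equal and cancelling L: (α₁ − α₂)ΔT = P/(A₁E₁) + P/(A₂E₂).
|α₁ − α₂|·ΔT = 8.3×10⁻⁶ × 194 = 0.00161.
1/(A₁E₁) + 1/(A₂E₂) = 1/(1600×46×10³) + 1/(1325×104×10³) = 2.084×10⁻⁸ N⁻¹.
So P = 0.00161 / 2.084×10⁻⁸ = 77.25 kN.
σ_{magnesium alloy} = P/A₁ = 77250/1600 = 48.28 MPa, compressive.

σ ≈ 48.3 MPa (compressive)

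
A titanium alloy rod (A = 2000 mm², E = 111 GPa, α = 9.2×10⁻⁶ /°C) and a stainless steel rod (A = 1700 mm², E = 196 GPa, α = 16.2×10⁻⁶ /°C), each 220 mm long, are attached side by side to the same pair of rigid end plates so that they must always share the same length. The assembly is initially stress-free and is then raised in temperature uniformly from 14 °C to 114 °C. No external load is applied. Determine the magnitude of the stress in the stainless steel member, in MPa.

Both members must finish at the same length. With the larger α, the stainless steel tends to over-expand; the plates restrain it, putting the stainless steel in compression and the titanium alloy in tension. With no external load the two internal forces are equal and opposite, magnitude P.
Setting the final lengths equal and cancelling L: (α₁ − α₂)ΔT = P/(A₁E₁) + P/(A₂E₂).
|α₁ − α₂|·ΔT = 7×10⁻⁶ × 100 = 0.0007.
1/(A₁E₁) + 1/(A₂E₂) = 1/(2000×111×10³) + 1/(1700×196×10³) = 7.506×10⁻⁹ N⁻¹.
P = 0.0007 / 7.506×10⁻⁹ = 93260 N = 93.26 kN.
σ_{stainless steel} = P/A₂ = 93260/1700 = 54.86 MPa, compressive.

σ ≈ 54.9 MPa (compressive)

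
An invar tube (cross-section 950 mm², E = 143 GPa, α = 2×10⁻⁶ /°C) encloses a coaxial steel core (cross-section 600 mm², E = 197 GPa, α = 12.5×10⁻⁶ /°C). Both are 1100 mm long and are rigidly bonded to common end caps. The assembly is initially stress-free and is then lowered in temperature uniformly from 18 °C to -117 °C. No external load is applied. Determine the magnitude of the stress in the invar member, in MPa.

Equilibrium of a rigid end plate with no external load gives equal and opposite internal forces ±P in the two members. Since α_{steel} > α_{invar}, cooling drives the steel into tension and the invar into compression.
Equating the net (thermal + elastic) strains gives |α₁ − α₂|·ΔT = P·[1/(A₁E₁) + 1/(A₂E₂)].
|α₁ − α₂|·ΔT = 10.5×10⁻⁶ × 135 = 0.001417.
1/(A₁E₁) + 1/(A₂E₂) = 1/(950×143×10³) + 1/(600×197×10³) = 1.582×10⁻⁸ N⁻¹.
So P = 0.001417 / 1.582×10⁻⁸ = 89.59 kN.
σ_{invar} = P/A₁ = 89590/950 = 94.31 MPa, compressive.

σ ≈ 94.3 MPa (compressive)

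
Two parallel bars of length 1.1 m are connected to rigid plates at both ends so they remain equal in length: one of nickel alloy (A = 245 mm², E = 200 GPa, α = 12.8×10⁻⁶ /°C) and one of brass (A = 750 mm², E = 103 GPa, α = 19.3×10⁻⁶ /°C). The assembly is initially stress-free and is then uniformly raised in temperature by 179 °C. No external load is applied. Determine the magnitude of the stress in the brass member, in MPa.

Equilibrium of a rigid end plate with no external load gives equal and opposite internal forces ±P in the two members. Since α_{brass} > α_{nickel alloy}, heating drives the brass into compression and the nickel alloy into tension.
Setting the final lengths equal and cancelling L: (α₁ − α₂)ΔT = P/(A₁E₁) + P/(A₂E₂).
|α₁ − α₂|·ΔT = 6.5×10⁻⁶ × 179 = 0.001163.
1/(A₁E₁) + 1/(A₂E₂) = 1/(245×200×10³) + 1/(750×103×10³) = 3.335×10⁻⁸ N⁻¹.
So P = 0.001163 / 3.335×10⁻⁸ = 34.88 kN.
σ_{brass} = P/A₂ = 34880/750 = 46.51 MPa, compressive.

σ ≈ 46.5 MPa (compressive)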